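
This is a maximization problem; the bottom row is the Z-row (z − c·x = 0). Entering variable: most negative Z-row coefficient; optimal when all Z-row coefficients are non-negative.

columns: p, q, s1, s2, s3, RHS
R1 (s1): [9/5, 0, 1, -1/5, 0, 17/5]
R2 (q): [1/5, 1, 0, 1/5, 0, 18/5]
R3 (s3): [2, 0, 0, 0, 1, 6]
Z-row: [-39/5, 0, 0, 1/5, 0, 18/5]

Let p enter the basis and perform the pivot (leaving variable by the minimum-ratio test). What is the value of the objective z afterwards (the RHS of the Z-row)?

Ratio test on column p — row 1: (17/5)/(9/5) = 17/9; row 2: (18/5)/(1/5) = 18; row 3: 6/2 = 3. Minimum is 17/9 at row 1 (s1 leaves); pivot element 9/5.
Pivot on row 1; the Z-row RHS becomes 18/5 − (-39/5)·(17/9) = 55/3.

55/3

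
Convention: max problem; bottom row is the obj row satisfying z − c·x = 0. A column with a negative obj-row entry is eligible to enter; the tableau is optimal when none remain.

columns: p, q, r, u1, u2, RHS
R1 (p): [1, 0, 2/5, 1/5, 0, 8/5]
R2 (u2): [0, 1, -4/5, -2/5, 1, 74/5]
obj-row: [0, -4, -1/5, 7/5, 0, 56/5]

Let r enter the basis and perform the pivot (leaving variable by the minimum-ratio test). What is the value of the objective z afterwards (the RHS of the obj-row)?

Ratio test on column r — row 1: (8/5)/(2/5) = 4; row 2: entry -4/5 ≤ 0. Minimum is 4 at row 1 (p leaves); pivot element 2/5.
Pivot on row 1; the obj-row RHS becomes 56/5 − (-1/5)·4 = 12.

12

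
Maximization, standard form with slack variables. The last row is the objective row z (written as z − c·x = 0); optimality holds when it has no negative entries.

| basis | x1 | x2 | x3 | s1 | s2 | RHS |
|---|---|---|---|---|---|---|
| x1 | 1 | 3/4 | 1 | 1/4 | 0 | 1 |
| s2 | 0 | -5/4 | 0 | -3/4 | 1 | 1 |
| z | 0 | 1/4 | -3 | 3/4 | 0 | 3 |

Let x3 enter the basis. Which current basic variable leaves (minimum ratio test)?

Column x3 entries and ratios — x1: 1/1 = 1; s2: 0 ≤ 0, skip.
Smallest ratio is 1 in the row of x1, so x1 leaves.

x1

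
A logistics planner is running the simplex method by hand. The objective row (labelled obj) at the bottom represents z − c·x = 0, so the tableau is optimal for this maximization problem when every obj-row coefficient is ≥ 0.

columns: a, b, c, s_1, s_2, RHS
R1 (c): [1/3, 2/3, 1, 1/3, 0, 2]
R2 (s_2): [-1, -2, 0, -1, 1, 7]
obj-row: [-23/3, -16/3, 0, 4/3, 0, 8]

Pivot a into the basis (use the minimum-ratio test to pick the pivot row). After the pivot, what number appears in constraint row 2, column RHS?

13

Ratio test on column a — row 1: 2/(1/3) = 6; row 2: entry -1 ≤ 0. Minimum is 6 at row 1 (c leaves); pivot element 1/3.
Divide row 1 by 1/3; eliminate column a from the other rows.
Row 2 update in column RHS: 7 − (-1)·6 = 13.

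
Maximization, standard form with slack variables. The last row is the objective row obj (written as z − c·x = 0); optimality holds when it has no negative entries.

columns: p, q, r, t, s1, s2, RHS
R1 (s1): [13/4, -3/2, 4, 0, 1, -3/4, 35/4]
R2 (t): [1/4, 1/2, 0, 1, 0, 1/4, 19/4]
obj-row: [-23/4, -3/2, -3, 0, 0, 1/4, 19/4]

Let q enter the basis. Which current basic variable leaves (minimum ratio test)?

t

Column q entries and ratios — s1: -3/2 ≤ 0, skip; t: (19/4)/(1/2) = 19/2.
Smallest ratio is 19/2 in the row of t, so t leaves.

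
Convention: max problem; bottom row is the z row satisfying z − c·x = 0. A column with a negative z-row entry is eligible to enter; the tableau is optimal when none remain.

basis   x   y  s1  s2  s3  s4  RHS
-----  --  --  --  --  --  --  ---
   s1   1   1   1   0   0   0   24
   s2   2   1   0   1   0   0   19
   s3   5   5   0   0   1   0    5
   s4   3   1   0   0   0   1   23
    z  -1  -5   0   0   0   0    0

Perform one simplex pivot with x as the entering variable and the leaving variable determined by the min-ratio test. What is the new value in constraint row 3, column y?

Ratio test on column x — row 1: 24/1 = 24; row 2: 19/2 = 19/2; row 3: 5/5 = 1; row 4: 23/3 = 23/3. Minimum is 1 at row 3 (s3 leaves); pivot element 5.
Divide row 3 by 5; eliminate column x from the other rows.
In the new row 3, the y entry is the old entry divided by the pivot: 5/5 = 1.

1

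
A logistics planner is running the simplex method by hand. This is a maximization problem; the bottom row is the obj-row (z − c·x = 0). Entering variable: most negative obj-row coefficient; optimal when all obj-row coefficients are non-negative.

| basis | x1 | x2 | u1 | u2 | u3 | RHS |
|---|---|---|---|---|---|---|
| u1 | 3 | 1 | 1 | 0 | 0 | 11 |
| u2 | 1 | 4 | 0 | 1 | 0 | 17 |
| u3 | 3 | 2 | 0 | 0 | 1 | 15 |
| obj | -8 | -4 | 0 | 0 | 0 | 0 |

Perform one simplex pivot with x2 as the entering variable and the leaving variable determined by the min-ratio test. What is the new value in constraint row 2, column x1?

Ratio test on column x2 — row 1: 11/1 = 11; row 2: 17/4 = 17/4; row 3: 15/2 = 15/2. Minimum is 17/4 at row 2 (u2 leaves); pivot element 4.
Divide row 2 by 4; eliminate column x2 from the other rows.
In the new row 2, the x1 entry is the old entry divided by the pivot: 1/4 = 1/4.

1/4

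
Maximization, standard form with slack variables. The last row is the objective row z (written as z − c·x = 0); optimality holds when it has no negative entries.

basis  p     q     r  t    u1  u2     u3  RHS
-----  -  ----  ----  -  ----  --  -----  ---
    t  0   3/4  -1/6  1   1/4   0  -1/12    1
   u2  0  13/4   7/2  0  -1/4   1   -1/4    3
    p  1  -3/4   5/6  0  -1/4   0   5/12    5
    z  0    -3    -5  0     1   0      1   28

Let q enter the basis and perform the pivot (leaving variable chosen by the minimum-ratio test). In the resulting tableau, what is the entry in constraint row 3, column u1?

Ratio test on column q — row 1: 1/(3/4) = 4/3; row 2: 3/(13/4) = 12/13; row 3: entry -3/4 ≤ 0. Minimum is 12/13 at row 2 (u2 leaves); pivot element 13/4.
Divide row 2 by 13/4; eliminate column q from the other rows.
Row 3 update in column u1: -1/4 − (-3/4)·(-1/13) = -4/13.

-4/13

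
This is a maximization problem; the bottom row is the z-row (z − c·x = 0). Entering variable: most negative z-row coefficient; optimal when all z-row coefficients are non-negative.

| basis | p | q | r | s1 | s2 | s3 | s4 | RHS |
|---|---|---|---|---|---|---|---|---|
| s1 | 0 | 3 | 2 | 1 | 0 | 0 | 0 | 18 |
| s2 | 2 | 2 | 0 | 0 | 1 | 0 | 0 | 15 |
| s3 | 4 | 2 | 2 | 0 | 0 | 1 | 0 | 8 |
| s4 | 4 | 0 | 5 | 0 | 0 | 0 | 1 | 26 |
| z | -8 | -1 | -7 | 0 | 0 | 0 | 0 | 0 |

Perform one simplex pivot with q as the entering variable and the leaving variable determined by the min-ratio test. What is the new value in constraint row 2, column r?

Ratio test on column q — row 1: 18/3 = 6; row 2: 15/2 = 15/2; row 3: 8/2 = 4; row 4: entry 0 ≤ 0. Minimum is 4 at row 3 (s3 leaves); pivot element 2.
Divide row 3 by 2; eliminate column q from the other rows.
Row 2 update in column r: 0 − 2·1 = -2.

-2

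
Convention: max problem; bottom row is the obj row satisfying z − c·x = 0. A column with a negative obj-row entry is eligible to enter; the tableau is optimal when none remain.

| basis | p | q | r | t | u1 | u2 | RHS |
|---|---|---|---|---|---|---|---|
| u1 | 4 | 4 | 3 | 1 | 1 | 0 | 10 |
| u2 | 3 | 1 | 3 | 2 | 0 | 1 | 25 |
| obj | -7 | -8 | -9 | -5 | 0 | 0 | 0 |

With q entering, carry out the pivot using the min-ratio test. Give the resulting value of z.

20

Ratio test on column q — row 1: 10/4 = 5/2; row 2: 25/1 = 25. Minimum is 5/2 at row 1 (u1 leaves); pivot element 4.
Pivot on row 1; the obj-row RHS becomes 0 − (-8)·(5/2) = 20.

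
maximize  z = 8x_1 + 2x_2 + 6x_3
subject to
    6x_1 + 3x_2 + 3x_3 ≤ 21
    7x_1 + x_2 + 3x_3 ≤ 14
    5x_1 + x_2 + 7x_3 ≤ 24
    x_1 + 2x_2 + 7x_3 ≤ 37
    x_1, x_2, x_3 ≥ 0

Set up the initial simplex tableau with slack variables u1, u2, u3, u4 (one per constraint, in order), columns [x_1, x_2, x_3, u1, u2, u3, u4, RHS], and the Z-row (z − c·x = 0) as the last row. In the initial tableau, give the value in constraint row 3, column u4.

Slack u4 belongs to constraint 4; its column is the unit vector e_4, so the entry in row 3 is 0.

0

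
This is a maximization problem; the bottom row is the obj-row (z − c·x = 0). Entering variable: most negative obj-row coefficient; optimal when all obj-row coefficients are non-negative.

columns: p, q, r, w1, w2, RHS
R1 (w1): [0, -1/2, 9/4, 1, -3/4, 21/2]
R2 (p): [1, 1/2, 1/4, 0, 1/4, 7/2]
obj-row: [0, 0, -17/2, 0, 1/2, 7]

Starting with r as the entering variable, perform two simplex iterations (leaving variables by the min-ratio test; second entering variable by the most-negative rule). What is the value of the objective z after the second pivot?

63

Ratio test on column r — row 1: (21/2)/(9/4) = 14/3; row 2: (7/2)/(1/4) = 14. Minimum is 14/3 at row 1 (w1 leaves); pivot element 9/4.
Pivot on row 1; the obj-row RHS becomes 7 − (-17/2)·(14/3) = 140/3.
Next entering variable (most negative obj-row entry -7/3): w2.
Ratio test on column w2 — row 1: entry -1/3 ≤ 0; row 2: (7/3)/(1/3) = 7. Minimum is 7 at row 2 (p leaves); pivot element 1/3.
After the second pivot the obj-row RHS is 140/3 − (-7/3)·7 = 63.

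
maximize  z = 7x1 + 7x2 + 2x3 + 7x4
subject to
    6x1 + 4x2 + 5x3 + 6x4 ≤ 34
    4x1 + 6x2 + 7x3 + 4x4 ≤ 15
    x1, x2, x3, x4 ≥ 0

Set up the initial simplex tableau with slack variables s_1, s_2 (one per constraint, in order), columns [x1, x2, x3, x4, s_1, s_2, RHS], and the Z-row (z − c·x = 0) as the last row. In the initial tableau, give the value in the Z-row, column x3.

-2

The Z-row carries the negated objective coefficients: the x3 entry is -2.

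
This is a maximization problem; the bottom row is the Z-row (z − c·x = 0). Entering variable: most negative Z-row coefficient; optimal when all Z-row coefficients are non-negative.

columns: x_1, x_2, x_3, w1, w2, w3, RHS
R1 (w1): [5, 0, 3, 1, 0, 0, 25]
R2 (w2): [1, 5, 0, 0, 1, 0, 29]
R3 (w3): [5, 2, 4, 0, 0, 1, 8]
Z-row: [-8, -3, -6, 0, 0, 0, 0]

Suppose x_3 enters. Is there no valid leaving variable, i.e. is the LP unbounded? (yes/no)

no

Column x_3 has positive entries in row(s) 1, 3, so the ratio test bounds it — not unbounded.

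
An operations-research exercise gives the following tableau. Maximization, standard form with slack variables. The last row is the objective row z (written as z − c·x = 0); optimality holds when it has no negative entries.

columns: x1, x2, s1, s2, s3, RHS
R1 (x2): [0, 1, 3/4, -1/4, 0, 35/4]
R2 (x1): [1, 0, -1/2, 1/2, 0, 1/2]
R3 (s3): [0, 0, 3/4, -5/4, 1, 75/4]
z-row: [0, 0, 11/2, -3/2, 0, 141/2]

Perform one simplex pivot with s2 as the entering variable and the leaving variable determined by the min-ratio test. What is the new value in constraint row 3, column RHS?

Ratio test on column s2 — row 1: entry -1/4 ≤ 0; row 2: (1/2)/(1/2) = 1; row 3: entry -5/4 ≤ 0. Minimum is 1 at row 2 (x1 leaves); pivot element 1/2.
Divide row 2 by 1/2; eliminate column s2 from the other rows.
Row 3 update in column RHS: 75/4 − (-5/4)·1 = 20.

20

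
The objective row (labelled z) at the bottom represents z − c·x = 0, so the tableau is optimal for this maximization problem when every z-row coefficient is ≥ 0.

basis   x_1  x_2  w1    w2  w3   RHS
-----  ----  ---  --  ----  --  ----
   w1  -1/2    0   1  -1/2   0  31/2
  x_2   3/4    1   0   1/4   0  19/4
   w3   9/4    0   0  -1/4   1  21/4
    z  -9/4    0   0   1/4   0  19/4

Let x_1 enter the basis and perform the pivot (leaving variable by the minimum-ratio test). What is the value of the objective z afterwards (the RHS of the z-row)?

10

Ratio test on column x_1 — row 1: entry -1/2 ≤ 0; row 2: (19/4)/(3/4) = 19/3; row 3: (21/4)/(9/4) = 7/3. Minimum is 7/3 at row 3 (w3 leaves); pivot element 9/4.
Pivot on row 3; the z-row RHS becomes 19/4 − (-9/4)·(7/3) = 10.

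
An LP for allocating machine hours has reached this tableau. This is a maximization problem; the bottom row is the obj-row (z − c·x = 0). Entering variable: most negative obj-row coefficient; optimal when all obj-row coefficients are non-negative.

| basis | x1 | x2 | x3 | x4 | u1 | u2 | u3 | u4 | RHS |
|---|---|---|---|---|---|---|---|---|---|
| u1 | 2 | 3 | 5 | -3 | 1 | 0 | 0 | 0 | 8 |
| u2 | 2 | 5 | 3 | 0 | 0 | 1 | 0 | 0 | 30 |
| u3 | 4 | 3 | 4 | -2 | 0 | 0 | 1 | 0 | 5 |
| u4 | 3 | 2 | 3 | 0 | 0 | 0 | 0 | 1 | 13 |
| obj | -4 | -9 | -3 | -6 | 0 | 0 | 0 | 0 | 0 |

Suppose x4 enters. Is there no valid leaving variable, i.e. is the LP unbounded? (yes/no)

Every constraint-row entry in column x4 is ≤ 0, so increasing x4 is unbounded.

yes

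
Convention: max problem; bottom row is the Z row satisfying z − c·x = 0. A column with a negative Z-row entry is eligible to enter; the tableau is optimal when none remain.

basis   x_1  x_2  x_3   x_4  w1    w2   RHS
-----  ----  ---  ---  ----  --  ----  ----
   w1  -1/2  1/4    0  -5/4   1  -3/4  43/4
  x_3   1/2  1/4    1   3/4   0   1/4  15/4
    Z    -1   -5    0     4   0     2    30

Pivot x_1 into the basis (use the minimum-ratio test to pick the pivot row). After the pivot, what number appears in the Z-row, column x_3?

2

Ratio test on column x_1 — row 1: entry -1/2 ≤ 0; row 2: (15/4)/(1/2) = 15/2. Minimum is 15/2 at row 2 (x_3 leaves); pivot element 1/2.
Divide row 2 by 1/2; eliminate column x_1 from the other rows.
Z-row update in column x_3: 0 − (-1)·2 = 2.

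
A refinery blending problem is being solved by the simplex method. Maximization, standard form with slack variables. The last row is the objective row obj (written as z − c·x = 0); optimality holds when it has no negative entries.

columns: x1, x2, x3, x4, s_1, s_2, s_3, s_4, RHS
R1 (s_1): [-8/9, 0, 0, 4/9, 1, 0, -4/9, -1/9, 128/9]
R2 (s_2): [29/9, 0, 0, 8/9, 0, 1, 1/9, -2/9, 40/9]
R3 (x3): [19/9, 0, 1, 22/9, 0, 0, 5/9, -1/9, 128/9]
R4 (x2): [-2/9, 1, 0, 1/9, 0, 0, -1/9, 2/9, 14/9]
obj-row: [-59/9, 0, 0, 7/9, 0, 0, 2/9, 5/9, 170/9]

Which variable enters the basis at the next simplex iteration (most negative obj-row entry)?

Negative obj-row entries: x1: -59/9.
The most negative is -59/9 in column x1, so x1 enters.

x1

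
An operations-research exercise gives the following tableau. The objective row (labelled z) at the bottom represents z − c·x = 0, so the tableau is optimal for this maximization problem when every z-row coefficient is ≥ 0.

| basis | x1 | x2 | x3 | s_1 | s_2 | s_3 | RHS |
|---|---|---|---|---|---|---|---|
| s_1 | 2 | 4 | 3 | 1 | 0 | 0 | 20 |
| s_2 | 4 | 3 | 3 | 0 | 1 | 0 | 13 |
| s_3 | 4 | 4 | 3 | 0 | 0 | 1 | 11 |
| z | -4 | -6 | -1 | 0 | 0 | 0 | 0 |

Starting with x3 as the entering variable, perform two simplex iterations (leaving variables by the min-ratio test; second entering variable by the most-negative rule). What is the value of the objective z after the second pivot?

Ratio test on column x3 — row 1: 20/3 = 20/3; row 2: 13/3 = 13/3; row 3: 11/3 = 11/3. Minimum is 11/3 at row 3 (s_3 leaves); pivot element 3.
Pivot on row 3; the z-row RHS becomes 0 − (-1)·(11/3) = 11/3.
Next entering variable (most negative z-row entry -14/3): x2.
Ratio test on column x2 — row 1: entry 0 ≤ 0; row 2: entry -1 ≤ 0; row 3: (11/3)/(4/3) = 11/4. Minimum is 11/4 at row 3 (x3 leaves); pivot element 4/3.
After the second pivot the z-row RHS is 11/3 − (-14/3)·(11/4) = 33/2.

33/2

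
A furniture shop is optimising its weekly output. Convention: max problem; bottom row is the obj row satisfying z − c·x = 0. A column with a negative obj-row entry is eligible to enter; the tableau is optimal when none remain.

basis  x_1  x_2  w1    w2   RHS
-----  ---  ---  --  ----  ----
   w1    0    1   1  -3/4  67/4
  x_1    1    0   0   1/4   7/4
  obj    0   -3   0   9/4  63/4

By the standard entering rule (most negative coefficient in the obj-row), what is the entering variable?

x_2

Negative obj-row entries: x_2: -3.
The most negative is -3 in column x_2, so x_2 enters.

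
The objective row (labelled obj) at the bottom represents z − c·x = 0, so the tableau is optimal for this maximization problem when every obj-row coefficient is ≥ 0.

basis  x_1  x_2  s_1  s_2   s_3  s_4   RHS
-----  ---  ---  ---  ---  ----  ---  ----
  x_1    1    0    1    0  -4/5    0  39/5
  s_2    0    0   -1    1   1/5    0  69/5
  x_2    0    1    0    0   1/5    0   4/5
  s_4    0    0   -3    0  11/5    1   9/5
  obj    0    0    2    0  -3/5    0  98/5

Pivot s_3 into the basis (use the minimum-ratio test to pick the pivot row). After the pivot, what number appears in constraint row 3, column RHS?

Ratio test on column s_3 — row 1: entry -4/5 ≤ 0; row 2: (69/5)/(1/5) = 69; row 3: (4/5)/(1/5) = 4; row 4: (9/5)/(11/5) = 9/11. Minimum is 9/11 at row 4 (s_4 leaves); pivot element 11/5.
Divide row 4 by 11/5; eliminate column s_3 from the other rows.
Row 3 update in column RHS: 4/5 − (1/5)·(9/11) = 7/11.

7/11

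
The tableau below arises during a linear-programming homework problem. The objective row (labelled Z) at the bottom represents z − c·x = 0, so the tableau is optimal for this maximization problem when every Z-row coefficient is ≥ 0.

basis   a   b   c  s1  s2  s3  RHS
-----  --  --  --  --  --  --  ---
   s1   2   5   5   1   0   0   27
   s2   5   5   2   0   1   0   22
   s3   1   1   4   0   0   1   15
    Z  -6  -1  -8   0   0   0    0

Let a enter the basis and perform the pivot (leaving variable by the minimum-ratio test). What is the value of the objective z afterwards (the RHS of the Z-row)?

132/5

Ratio test on column a — row 1: 27/2 = 27/2; row 2: 22/5 = 22/5; row 3: 15/1 = 15. Minimum is 22/5 at row 2 (s2 leaves); pivot element 5.
Pivot on row 2; the Z-row RHS becomes 0 − (-6)·(22/5) = 132/5.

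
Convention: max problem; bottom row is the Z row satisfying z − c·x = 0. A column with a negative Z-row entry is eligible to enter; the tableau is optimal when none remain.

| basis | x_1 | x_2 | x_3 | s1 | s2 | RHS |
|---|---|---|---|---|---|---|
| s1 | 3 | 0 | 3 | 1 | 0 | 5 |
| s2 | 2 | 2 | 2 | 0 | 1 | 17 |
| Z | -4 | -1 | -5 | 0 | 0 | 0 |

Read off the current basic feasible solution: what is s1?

5

s1 is basic (row 1); its value is the RHS of that row, 5.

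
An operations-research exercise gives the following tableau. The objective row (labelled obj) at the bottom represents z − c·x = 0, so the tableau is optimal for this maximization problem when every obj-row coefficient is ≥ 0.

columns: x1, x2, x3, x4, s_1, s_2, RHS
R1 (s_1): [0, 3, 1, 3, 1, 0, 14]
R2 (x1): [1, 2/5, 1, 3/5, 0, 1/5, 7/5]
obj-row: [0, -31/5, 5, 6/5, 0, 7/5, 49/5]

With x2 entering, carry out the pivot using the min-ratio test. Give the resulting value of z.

Ratio test on column x2 — row 1: 14/3 = 14/3; row 2: (7/5)/(2/5) = 7/2. Minimum is 7/2 at row 2 (x1 leaves); pivot element 2/5.
Pivot on row 2; the obj-row RHS becomes 49/5 − (-31/5)·(7/2) = 63/2.

63/2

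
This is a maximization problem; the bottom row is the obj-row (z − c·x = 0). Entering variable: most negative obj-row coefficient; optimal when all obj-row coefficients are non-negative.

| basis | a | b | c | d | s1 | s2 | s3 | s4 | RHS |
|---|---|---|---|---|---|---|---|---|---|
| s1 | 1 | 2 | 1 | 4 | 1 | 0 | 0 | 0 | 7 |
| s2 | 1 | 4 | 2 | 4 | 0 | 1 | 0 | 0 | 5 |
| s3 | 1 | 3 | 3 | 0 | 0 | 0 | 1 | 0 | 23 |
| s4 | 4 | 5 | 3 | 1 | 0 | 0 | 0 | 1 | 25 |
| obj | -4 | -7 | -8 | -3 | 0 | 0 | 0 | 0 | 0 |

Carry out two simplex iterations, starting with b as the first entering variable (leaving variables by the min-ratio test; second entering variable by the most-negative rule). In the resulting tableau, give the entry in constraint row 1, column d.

2

Ratio test on column b — row 1: 7/2 = 7/2; row 2: 5/4 = 5/4; row 3: 23/3 = 23/3; row 4: 25/5 = 5. Minimum is 5/4 at row 2 (s2 leaves); pivot element 4.
Divide row 2 by 4; eliminate column b from the other rows.
Second iteration: most negative obj-row entry is -9/2 in column c, so c enters.
Ratio test on column c — row 1: entry 0 ≤ 0; row 2: (5/4)/(1/2) = 5/2; row 3: (77/4)/(3/2) = 77/6; row 4: (75/4)/(1/2) = 75/2. Minimum is 5/2 at row 2 (b leaves); pivot element 1/2.
Divide row 2 by 1/2; eliminate column c from the other rows.
After both pivots, the entry at constraint row 1, column d is 2.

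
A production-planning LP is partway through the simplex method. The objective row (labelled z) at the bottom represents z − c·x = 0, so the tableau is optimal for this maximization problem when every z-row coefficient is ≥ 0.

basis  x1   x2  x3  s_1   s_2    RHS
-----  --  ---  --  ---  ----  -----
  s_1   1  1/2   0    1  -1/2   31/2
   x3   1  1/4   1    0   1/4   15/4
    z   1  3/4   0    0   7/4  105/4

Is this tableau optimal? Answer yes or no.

yes

Every z-row coefficient is ≥ 0, so the tableau is optimal.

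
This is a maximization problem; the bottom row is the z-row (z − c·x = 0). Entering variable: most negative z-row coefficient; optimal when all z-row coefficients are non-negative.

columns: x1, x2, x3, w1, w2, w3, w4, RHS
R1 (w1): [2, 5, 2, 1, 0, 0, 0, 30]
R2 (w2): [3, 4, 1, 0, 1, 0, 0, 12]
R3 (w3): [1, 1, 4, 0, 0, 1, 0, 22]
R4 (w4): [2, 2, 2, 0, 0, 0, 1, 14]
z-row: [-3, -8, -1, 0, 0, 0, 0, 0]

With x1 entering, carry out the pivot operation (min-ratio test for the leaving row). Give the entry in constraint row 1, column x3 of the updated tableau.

4/3

Ratio test on column x1 — row 1: 30/2 = 15; row 2: 12/3 = 4; row 3: 22/1 = 22; row 4: 14/2 = 7. Minimum is 4 at row 2 (w2 leaves); pivot element 3.
Divide row 2 by 3; eliminate column x1 from the other rows.
Row 1 update in column x3: 2 − 2·(1/3) = 4/3.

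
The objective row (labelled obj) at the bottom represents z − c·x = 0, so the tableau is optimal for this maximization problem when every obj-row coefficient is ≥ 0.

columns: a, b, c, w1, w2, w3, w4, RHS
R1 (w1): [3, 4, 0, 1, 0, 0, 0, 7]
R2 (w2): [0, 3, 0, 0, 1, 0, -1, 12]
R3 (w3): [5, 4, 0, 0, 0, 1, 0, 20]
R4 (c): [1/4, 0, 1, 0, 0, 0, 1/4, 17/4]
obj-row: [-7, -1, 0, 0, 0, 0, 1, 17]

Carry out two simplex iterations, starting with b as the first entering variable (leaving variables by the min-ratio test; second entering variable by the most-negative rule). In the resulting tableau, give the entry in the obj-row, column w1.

Ratio test on column b — row 1: 7/4 = 7/4; row 2: 12/3 = 4; row 3: 20/4 = 5; row 4: entry 0 ≤ 0. Minimum is 7/4 at row 1 (w1 leaves); pivot element 4.
Divide row 1 by 4; eliminate column b from the other rows.
Second iteration: most negative obj-row entry is -25/4 in column a, so a enters.
Ratio test on column a — row 1: (7/4)/(3/4) = 7/3; row 2: entry -9/4 ≤ 0; row 3: 13/2 = 13/2; row 4: (17/4)/(1/4) = 17. Minimum is 7/3 at row 1 (b leaves); pivot element 3/4.
Divide row 1 by 3/4; eliminate column a from the other rows.
After both pivots, the entry at the obj-row, column w1 is 7/3.

7/3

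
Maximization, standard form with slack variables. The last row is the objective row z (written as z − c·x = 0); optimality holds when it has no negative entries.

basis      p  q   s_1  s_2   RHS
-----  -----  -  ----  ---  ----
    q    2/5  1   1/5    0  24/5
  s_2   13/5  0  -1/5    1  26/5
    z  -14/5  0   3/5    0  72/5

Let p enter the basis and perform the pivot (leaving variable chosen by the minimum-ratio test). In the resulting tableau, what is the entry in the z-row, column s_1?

Ratio test on column p — row 1: (24/5)/(2/5) = 12; row 2: (26/5)/(13/5) = 2. Minimum is 2 at row 2 (s_2 leaves); pivot element 13/5.
Divide row 2 by 13/5; eliminate column p from the other rows.
z-row update in column s_1: 3/5 − (-14/5)·(-1/13) = 5/13.

5/13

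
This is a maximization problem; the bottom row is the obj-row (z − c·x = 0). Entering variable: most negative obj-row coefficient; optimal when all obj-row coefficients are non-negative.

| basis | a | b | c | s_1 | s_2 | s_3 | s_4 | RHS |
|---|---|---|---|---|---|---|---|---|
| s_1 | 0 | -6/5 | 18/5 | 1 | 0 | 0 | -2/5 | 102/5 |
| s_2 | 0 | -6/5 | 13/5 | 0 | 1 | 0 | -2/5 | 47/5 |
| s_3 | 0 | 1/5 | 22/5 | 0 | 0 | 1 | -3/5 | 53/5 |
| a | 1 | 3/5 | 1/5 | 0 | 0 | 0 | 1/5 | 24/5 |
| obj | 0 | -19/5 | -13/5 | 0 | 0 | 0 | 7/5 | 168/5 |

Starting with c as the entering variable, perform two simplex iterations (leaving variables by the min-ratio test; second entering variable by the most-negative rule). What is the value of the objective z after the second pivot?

868/13

Ratio test on column c — row 1: (102/5)/(18/5) = 17/3; row 2: (47/5)/(13/5) = 47/13; row 3: (53/5)/(22/5) = 53/22; row 4: (24/5)/(1/5) = 24. Minimum is 53/22 at row 3 (s_3 leaves); pivot element 22/5.
Pivot on row 3; the obj-row RHS becomes 168/5 − (-13/5)·(53/22) = 877/22.
Next entering variable (most negative obj-row entry -81/22): b.
Ratio test on column b — row 1: entry -15/11 ≤ 0; row 2: entry -29/22 ≤ 0; row 3: (53/22)/(1/22) = 53; row 4: (95/22)/(13/22) = 95/13. Minimum is 95/13 at row 4 (a leaves); pivot element 13/22.
After the second pivot the obj-row RHS is 877/22 − (-81/22)·(95/13) = 868/13.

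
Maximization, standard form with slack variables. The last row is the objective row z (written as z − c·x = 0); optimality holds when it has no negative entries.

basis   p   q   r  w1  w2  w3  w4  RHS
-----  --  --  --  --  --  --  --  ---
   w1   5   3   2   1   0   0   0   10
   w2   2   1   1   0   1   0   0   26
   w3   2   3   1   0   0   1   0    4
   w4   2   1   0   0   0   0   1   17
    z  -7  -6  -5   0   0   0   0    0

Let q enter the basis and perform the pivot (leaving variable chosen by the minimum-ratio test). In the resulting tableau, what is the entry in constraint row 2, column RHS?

Ratio test on column q — row 1: 10/3 = 10/3; row 2: 26/1 = 26; row 3: 4/3 = 4/3; row 4: 17/1 = 17. Minimum is 4/3 at row 3 (w3 leaves); pivot element 3.
Divide row 3 by 3; eliminate column q from the other rows.
Row 2 update in column RHS: 26 − 1·(4/3) = 74/3.

74/3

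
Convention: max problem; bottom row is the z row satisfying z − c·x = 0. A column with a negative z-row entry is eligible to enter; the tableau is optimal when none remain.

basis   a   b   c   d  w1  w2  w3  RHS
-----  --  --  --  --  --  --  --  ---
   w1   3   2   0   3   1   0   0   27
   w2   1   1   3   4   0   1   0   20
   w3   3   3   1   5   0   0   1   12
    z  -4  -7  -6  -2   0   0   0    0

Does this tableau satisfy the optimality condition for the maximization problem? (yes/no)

The z-row has a negative entry -7 in column b, so it is not optimal.

no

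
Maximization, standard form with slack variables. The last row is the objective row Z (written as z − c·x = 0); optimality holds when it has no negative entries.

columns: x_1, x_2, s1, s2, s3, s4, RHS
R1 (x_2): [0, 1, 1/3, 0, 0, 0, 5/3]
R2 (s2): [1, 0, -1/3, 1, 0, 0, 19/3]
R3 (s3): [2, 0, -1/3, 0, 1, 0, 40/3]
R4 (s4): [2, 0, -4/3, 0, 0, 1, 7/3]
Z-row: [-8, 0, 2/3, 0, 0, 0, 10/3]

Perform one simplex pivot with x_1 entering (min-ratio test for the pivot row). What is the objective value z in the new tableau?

38/3

Ratio test on column x_1 — row 1: entry 0 ≤ 0; row 2: (19/3)/1 = 19/3; row 3: (40/3)/2 = 20/3; row 4: (7/3)/2 = 7/6. Minimum is 7/6 at row 4 (s4 leaves); pivot element 2.
Pivot on row 4; the Z-row RHS becomes 10/3 − (-8)·(7/6) = 38/3.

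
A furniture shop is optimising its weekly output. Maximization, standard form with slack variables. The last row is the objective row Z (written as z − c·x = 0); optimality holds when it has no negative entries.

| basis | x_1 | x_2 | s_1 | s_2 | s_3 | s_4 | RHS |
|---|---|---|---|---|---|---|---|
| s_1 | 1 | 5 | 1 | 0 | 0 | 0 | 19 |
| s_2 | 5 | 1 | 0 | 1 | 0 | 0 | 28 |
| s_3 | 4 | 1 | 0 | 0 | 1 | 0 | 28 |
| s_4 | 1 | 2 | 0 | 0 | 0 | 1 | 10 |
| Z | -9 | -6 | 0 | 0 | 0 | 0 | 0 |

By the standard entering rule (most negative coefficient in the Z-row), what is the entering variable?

x_1

Negative Z-row entries: x_1: -9, x_2: -6.
The most negative is -9 in column x_1, so x_1 enters.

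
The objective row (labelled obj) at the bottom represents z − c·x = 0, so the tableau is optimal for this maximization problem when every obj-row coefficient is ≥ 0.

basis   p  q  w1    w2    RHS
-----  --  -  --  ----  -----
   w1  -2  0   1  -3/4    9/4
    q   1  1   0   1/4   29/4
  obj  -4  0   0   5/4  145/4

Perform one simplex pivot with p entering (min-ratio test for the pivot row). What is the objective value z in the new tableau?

Ratio test on column p — row 1: entry -2 ≤ 0; row 2: (29/4)/1 = 29/4. Minimum is 29/4 at row 2 (q leaves); pivot element 1.
Pivot on row 2; the obj-row RHS becomes 145/4 − (-4)·(29/4) = 261/4.

261/4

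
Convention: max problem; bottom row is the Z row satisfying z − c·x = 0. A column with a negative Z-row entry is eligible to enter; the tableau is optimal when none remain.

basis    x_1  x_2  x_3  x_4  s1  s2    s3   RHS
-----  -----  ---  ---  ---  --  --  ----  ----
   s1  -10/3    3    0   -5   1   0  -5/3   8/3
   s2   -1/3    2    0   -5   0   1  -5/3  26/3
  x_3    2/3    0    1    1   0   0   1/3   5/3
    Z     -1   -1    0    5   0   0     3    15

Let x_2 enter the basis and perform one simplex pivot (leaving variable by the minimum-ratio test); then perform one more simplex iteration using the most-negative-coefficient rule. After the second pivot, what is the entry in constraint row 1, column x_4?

0

Ratio test on column x_2 — row 1: (8/3)/3 = 8/9; row 2: (26/3)/2 = 13/3; row 3: entry 0 ≤ 0. Minimum is 8/9 at row 1 (s1 leaves); pivot element 3.
Divide row 1 by 3; eliminate column x_2 from the other rows.
Second iteration: most negative Z-row entry is -19/9 in column x_1, so x_1 enters.
Ratio test on column x_1 — row 1: entry -10/9 ≤ 0; row 2: (62/9)/(17/9) = 62/17; row 3: (5/3)/(2/3) = 5/2. Minimum is 5/2 at row 3 (x_3 leaves); pivot element 2/3.
Divide row 3 by 2/3; eliminate column x_1 from the other rows.
After both pivots, the entry at constraint row 1, column x_4 is 0.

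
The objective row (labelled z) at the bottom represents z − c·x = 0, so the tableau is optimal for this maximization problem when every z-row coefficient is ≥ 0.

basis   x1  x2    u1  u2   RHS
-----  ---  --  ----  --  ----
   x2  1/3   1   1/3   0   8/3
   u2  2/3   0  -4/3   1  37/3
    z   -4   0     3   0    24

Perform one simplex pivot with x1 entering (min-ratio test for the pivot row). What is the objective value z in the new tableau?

56

Ratio test on column x1 — row 1: (8/3)/(1/3) = 8; row 2: (37/3)/(2/3) = 37/2. Minimum is 8 at row 1 (x2 leaves); pivot element 1/3.
Pivot on row 1; the z-row RHS becomes 24 − (-4)·8 = 56.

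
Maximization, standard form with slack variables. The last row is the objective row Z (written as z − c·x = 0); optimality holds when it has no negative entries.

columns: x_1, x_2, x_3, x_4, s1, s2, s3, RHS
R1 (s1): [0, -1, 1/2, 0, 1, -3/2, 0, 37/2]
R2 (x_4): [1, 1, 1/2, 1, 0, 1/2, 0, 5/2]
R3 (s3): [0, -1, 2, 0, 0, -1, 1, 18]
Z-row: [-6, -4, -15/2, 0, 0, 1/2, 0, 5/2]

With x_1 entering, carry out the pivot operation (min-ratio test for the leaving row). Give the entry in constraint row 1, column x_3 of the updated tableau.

Ratio test on column x_1 — row 1: entry 0 ≤ 0; row 2: (5/2)/1 = 5/2; row 3: entry 0 ≤ 0. Minimum is 5/2 at row 2 (x_4 leaves); pivot element 1.
Divide row 2 by 1; eliminate column x_1 from the other rows.
Row 1 update in column x_3: 1/2 − 0·(1/2) = 1/2.

1/2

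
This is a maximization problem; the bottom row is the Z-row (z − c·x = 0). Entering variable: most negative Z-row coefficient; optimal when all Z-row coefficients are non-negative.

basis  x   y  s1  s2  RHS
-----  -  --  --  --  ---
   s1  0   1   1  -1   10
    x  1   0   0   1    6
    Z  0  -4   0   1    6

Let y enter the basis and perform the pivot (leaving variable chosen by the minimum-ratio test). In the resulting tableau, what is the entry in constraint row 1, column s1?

1

Ratio test on column y — row 1: 10/1 = 10; row 2: entry 0 ≤ 0. Minimum is 10 at row 1 (s1 leaves); pivot element 1.
Divide row 1 by 1; eliminate column y from the other rows.
In the new row 1, the s1 entry is the old entry divided by the pivot: 1/1 = 1.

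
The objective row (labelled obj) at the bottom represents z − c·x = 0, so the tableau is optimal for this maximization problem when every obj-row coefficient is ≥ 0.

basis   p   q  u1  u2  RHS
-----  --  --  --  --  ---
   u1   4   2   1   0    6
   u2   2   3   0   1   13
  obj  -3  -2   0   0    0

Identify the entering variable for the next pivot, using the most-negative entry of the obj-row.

Negative obj-row entries: p: -3, q: -2.
The most negative is -3 in column p, so p enters.

p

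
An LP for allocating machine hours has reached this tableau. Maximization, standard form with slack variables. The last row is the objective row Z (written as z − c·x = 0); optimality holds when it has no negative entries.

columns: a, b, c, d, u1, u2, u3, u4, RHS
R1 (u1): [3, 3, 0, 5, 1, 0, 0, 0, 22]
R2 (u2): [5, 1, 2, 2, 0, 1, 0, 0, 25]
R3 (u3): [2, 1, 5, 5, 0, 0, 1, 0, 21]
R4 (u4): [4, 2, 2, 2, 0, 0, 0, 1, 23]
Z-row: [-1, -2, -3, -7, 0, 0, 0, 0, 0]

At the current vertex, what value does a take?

a is not in the basis, so in the current basic feasible solution a = 0.

0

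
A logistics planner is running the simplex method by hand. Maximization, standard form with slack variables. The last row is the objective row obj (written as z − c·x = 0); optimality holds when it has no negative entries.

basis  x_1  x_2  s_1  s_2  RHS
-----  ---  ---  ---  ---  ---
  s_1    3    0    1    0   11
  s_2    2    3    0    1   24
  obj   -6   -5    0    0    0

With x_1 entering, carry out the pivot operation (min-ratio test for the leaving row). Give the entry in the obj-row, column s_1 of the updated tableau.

Ratio test on column x_1 — row 1: 11/3 = 11/3; row 2: 24/2 = 12. Minimum is 11/3 at row 1 (s_1 leaves); pivot element 3.
Divide row 1 by 3; eliminate column x_1 from the other rows.
obj-row update in column s_1: 0 − (-6)·(1/3) = 2.

2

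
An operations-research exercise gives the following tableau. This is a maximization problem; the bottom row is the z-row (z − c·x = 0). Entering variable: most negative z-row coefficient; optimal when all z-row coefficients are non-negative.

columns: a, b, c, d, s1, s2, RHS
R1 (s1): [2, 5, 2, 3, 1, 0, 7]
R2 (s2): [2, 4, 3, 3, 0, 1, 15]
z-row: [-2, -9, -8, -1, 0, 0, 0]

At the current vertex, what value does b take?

b is not in the basis, so in the current basic feasible solution b = 0.

0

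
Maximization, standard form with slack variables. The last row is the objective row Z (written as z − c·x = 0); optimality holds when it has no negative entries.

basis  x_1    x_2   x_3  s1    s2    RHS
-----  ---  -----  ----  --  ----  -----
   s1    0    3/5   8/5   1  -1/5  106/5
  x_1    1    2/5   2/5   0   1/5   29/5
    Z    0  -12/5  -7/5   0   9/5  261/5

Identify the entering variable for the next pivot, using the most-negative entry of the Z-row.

Negative Z-row entries: x_2: -12/5, x_3: -7/5.
The most negative is -12/5 in column x_2, so x_2 enters.

x_2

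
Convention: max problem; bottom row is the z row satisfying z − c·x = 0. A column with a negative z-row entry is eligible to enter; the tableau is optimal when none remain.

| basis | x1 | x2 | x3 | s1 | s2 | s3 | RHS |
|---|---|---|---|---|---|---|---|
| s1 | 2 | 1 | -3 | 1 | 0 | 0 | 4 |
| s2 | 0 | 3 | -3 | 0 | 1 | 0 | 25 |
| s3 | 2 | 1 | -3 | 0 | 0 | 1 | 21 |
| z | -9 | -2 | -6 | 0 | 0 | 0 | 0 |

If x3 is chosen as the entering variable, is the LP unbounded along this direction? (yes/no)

Every constraint-row entry in column x3 is ≤ 0, so increasing x3 is unbounded.

yes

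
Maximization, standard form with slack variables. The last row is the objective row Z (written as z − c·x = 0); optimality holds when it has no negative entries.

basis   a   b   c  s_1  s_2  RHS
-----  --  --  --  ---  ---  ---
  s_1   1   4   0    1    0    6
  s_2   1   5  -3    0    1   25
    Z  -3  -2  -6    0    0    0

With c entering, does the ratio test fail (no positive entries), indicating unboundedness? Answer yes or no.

Every constraint-row entry in column c is ≤ 0, so increasing c is unbounded.

yes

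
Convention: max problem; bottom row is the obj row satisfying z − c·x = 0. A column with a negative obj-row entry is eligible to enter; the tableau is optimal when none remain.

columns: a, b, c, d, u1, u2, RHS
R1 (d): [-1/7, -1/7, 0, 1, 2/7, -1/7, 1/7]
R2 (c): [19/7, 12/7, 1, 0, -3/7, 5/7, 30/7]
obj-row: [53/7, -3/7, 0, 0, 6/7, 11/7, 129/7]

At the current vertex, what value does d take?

1/7

d is basic (row 1); its value is the RHS of that row, 1/7.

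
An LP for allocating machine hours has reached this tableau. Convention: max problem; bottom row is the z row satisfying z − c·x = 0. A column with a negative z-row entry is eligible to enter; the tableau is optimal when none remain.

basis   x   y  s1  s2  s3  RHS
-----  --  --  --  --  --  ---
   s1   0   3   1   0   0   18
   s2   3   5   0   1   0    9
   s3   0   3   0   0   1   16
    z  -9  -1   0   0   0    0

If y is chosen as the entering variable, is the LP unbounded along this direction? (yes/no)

no

Column y has positive entries in row(s) 1, 2, 3, so the ratio test bounds it — not unbounded.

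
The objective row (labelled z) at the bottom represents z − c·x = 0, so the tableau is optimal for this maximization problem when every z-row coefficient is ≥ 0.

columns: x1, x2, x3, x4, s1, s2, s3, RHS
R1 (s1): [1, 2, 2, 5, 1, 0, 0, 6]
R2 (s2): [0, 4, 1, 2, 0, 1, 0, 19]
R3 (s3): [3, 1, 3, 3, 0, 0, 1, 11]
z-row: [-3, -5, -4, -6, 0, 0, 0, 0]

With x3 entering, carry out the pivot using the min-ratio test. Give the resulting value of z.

12

Ratio test on column x3 — row 1: 6/2 = 3; row 2: 19/1 = 19; row 3: 11/3 = 11/3. Minimum is 3 at row 1 (s1 leaves); pivot element 2.
Pivot on row 1; the z-row RHS becomes 0 − (-4)·3 = 12.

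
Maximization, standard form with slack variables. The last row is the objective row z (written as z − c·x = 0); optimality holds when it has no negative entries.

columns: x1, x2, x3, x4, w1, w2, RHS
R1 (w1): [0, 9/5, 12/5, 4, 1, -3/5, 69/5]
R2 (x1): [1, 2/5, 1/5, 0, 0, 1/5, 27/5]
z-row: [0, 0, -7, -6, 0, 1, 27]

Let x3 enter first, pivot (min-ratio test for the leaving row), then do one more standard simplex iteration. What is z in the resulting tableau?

80

Ratio test on column x3 — row 1: (69/5)/(12/5) = 23/4; row 2: (27/5)/(1/5) = 27. Minimum is 23/4 at row 1 (w1 leaves); pivot element 12/5.
Pivot on row 1; the z-row RHS becomes 27 − (-7)·(23/4) = 269/4.
Next entering variable (most negative z-row entry -3/4): w2.
Ratio test on column w2 — row 1: entry -1/4 ≤ 0; row 2: (17/4)/(1/4) = 17. Minimum is 17 at row 2 (x1 leaves); pivot element 1/4.
After the second pivot the z-row RHS is 269/4 − (-3/4)·17 = 80.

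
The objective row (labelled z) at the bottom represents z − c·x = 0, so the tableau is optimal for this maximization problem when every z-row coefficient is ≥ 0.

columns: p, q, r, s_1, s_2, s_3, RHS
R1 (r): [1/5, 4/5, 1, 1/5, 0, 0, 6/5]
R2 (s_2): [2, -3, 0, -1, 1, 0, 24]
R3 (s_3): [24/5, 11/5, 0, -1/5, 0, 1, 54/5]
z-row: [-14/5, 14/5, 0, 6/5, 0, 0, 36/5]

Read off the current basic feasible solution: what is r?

6/5

r is basic (row 1); its value is the RHS of that row, 6/5.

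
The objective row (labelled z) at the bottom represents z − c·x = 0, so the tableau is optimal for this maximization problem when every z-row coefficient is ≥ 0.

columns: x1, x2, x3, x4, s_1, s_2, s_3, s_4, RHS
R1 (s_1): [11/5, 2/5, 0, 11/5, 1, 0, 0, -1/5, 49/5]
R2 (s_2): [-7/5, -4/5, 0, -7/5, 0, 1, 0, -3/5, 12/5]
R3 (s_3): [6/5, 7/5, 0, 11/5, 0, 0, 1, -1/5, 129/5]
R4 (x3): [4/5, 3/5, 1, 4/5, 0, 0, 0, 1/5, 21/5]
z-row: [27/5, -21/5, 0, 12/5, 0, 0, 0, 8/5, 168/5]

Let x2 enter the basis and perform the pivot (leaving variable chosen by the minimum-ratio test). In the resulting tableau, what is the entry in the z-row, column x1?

11

Ratio test on column x2 — row 1: (49/5)/(2/5) = 49/2; row 2: entry -4/5 ≤ 0; row 3: (129/5)/(7/5) = 129/7; row 4: (21/5)/(3/5) = 7. Minimum is 7 at row 4 (x3 leaves); pivot element 3/5.
Divide row 4 by 3/5; eliminate column x2 from the other rows.
z-row update in column x1: 27/5 − (-21/5)·(4/3) = 11.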